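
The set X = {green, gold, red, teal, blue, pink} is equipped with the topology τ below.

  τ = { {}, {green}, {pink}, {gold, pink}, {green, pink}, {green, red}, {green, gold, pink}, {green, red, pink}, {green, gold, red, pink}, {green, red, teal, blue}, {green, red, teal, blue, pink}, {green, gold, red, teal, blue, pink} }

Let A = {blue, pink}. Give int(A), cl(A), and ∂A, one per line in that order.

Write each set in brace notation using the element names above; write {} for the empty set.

int(A) = {pink}
cl(A)  = {gold, teal, blue, pink}
∂A     = {gold, teal, blue}

open subsets of A: {}, {pink}; so int(A) = {pink}
closure: X∖int(X∖A) = X∖{green, red} = {gold, teal, blue, pink}
∂A = {gold, teal, blue, pink} minus {pink} = {gold, teal, blue}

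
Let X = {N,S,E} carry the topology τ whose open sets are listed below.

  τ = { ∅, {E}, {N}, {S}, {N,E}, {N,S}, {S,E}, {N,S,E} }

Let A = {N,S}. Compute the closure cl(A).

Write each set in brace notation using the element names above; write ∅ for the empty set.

{N,S}

X∖A={E}, int(X∖A)={E}, hence cl(A)={N,S}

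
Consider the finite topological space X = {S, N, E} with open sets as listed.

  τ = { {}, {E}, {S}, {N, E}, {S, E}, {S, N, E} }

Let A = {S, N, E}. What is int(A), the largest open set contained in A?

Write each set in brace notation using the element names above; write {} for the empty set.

{S, N, E}

U open, U⊆A: {}, {E}, {S}, {S, E}, {N, E}, {S, N, E}. int(A) = ⋃ = {S, N, E}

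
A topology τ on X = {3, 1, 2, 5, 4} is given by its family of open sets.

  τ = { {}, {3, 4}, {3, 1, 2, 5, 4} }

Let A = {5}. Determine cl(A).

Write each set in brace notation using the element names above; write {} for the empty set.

{1, 2, 5}

cl via duality: int({3, 1, 2, 4}) = {3, 4}, so X∖{3, 4} = {1, 2, 5}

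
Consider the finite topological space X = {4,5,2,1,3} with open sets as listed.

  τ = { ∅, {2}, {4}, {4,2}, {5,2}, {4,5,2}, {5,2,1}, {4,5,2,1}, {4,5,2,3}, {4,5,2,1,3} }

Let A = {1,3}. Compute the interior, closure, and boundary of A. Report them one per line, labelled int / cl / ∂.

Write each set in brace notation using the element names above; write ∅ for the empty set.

interior: largest open inside A is ∅ (from ∅)
cl via duality: int({4,5,2}) = {4,5,2}, so X∖{4,5,2} = {1,3}
cl∖int = {1,3}

int(A) = ∅
cl(A)  = {1,3}
∂A     = {1,3}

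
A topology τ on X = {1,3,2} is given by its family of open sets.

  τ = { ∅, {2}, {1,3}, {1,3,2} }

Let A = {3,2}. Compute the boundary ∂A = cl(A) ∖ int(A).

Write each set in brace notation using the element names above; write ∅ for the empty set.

interior: largest open inside A is {2} (from ∅, {2})
cl via duality: int({1}) = ∅, so X∖∅ = {1,3,2}
cl∖int = {1,3}

{1,3}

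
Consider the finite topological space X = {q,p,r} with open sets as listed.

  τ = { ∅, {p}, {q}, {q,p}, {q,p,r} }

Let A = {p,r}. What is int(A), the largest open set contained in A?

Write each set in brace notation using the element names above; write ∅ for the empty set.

{p}

interior: largest open inside A is {p} (from ∅, {p})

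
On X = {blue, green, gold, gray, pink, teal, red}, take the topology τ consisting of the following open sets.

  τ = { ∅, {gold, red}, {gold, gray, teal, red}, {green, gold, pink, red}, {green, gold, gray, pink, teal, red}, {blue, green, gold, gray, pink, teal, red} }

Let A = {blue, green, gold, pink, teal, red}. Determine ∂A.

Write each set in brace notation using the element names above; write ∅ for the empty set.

interior: largest open inside A is {green, gold, pink, red} (from ∅, {gold, red}, {green, gold, pink, red})
cl via duality: int({gray}) = ∅, so X∖∅ = {blue, green, gold, gray, pink, teal, red}
cl∖int = {blue, gray, teal}

{blue, gray, teal}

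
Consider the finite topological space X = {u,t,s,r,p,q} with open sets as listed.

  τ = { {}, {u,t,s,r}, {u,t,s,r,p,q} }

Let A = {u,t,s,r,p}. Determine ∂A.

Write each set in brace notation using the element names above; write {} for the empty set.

open subsets of A: {}, {u,t,s,r}; so int(A) = {u,t,s,r}
closure: X∖int(X∖A) = X∖{} = {u,t,s,r,p,q}
∂A = {u,t,s,r,p,q} minus {u,t,s,r} = {p,q}

{p,q}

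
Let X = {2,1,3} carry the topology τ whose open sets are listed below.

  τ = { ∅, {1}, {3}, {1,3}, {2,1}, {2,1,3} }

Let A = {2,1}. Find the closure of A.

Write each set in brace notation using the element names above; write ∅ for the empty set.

cl via duality: int({3}) = {3}, so X∖{3} = {2,1}

{2,1}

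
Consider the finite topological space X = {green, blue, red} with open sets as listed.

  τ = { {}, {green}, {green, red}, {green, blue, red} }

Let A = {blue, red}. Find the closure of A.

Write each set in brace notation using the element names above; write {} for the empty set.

{blue, red}

X∖A={green}, int(X∖A)={green}, hence cl(A)={blue, red}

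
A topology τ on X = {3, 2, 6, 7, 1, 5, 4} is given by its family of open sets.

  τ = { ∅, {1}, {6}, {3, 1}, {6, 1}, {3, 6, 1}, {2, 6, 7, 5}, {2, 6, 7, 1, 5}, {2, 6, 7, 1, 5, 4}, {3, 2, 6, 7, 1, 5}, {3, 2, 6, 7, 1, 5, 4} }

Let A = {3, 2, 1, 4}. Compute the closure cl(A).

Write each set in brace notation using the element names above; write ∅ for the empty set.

X∖A={6, 7, 5}, int(X∖A)={6}, hence cl(A)={3, 2, 7, 1, 5, 4}

{3, 2, 7, 1, 5, 4}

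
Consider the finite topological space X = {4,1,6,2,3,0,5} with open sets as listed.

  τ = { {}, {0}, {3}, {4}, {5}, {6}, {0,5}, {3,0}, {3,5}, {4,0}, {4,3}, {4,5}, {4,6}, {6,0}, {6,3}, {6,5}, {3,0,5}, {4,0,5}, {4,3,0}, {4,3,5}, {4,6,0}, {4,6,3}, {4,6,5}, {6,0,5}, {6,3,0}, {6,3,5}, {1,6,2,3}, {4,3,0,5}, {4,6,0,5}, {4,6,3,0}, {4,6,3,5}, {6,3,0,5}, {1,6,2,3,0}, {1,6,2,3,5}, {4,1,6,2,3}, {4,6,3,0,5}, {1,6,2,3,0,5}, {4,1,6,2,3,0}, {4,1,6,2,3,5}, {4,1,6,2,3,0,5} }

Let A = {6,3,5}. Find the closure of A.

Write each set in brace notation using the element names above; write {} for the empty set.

closure: X∖int(X∖A) = X∖{4,0} = {1,6,2,3,5}

{1,6,2,3,5}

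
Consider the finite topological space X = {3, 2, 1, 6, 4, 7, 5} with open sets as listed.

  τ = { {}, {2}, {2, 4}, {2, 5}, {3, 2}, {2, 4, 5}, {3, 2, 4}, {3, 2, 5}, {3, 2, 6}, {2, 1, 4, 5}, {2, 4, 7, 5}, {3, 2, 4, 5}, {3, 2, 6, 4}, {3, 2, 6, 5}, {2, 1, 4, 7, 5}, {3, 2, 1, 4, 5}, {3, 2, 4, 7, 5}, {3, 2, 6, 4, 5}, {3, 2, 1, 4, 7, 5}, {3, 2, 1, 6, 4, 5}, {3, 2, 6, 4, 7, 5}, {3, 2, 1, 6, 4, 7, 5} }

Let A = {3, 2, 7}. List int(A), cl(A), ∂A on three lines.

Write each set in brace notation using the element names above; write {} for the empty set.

U open, U⊆A: {}, {2}, {3, 2}. int(A) = ⋃ = {3, 2}
X∖A={1, 6, 4, 5}, int(X∖A)={}, hence cl(A)={3, 2, 1, 6, 4, 7, 5}
∂A: remove int from cl → {1, 6, 4, 7, 5}

int(A) = {3, 2}
cl(A)  = {3, 2, 1, 6, 4, 7, 5}
∂A     = {1, 6, 4, 7, 5}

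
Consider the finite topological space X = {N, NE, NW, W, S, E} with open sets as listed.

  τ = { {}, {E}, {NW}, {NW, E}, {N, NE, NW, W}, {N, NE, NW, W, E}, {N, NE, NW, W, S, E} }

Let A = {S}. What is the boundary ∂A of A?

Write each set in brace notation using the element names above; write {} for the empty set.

{S}

interior: largest open inside A is {} (from {})
cl via duality: int({N, NE, NW, W, E}) = {N, NE, NW, W, E}, so X∖{N, NE, NW, W, E} = {S}
cl∖int = {S}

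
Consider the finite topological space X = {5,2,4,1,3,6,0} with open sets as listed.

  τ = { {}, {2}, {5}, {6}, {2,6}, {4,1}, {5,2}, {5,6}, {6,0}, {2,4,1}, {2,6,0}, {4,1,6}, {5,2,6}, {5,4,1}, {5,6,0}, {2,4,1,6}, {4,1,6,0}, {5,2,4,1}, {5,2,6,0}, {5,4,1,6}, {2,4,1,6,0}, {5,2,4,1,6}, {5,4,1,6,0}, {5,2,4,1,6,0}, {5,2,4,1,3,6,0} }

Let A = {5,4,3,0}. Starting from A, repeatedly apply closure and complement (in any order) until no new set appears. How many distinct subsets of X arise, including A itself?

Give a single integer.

cl via duality: int({2,1,6}) = {2,6}, so X∖{2,6} = {5,4,1,3,0}
Write k for closure, c for complement:
  1. A     = {5,4,3,0}
  2. kA    = {5,4,1,3,0}
  3. cA    = {2,1,6}
  4. ckA   = {2,6}
  5. kcA   = {2,4,1,3,6,0}
  6. kckA  = {2,3,6,0}
  7. ckcA  = {5}
  8. ckckA = {5,4,1}
  9. kckcA = {5,3}
  10. kckckA = {5,4,1,3}
  11. ckckcA = {2,4,1,6,0}
  12. ckckckA = {2,6,0}
applying k or c yields no new set

12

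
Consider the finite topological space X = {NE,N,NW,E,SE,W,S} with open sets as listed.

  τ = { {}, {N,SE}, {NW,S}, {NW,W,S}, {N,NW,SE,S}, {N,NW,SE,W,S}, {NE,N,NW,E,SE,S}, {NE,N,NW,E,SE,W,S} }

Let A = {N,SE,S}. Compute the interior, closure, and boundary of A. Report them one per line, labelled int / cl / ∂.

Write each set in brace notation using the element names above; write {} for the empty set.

opens ⊆ A: {}, {N,SE}; union → int = {N,SE}
complement {NE,NW,E,W}; its interior {}; cl(A) = X∖{} = {NE,N,NW,E,SE,W,S}
boundary = {NE,N,NW,E,SE,W,S} ∖ {N,SE} = {NE,NW,E,W,S}

int(A) = {N,SE}
cl(A)  = {NE,N,NW,E,SE,W,S}
∂A     = {NE,NW,E,W,S}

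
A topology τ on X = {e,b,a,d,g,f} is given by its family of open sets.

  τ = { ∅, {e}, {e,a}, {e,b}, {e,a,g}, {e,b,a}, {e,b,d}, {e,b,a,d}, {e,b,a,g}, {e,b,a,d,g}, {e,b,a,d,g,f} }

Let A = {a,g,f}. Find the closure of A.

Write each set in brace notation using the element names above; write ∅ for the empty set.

closure: X∖int(X∖A) = X∖{e,b,d} = {a,g,f}

{a,g,f}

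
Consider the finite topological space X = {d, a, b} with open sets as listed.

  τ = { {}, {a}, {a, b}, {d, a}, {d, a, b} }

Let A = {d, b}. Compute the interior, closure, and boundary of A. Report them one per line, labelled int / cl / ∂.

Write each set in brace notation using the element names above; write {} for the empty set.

interior: largest open inside A is {} (from {})
cl via duality: int({a}) = {a}, so X∖{a} = {d, b}
cl∖int = {d, b}

int(A) = {}
cl(A)  = {d, b}
∂A     = {d, b}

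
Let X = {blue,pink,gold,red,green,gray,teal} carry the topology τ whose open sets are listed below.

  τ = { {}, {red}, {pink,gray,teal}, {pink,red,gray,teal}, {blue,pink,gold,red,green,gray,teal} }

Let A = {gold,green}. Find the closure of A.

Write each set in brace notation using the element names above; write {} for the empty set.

{blue,gold,green}

complement {blue,pink,red,gray,teal}; its interior {pink,red,gray,teal}; cl(A) = X∖{pink,red,gray,teal} = {blue,gold,green}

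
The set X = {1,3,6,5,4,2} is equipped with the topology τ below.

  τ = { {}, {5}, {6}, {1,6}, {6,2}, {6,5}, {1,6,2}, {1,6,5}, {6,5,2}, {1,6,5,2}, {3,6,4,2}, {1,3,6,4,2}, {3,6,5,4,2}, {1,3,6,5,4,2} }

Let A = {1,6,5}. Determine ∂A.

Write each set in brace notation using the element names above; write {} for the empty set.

open subsets of A: {}, {6}, {5}, {1,6}, {6,5}, {1,6,5}; so int(A) = {1,6,5}
closure: X∖int(X∖A) = X∖{} = {1,3,6,5,4,2}
∂A = {1,3,6,5,4,2} minus {1,6,5} = {3,4,2}

{3,4,2}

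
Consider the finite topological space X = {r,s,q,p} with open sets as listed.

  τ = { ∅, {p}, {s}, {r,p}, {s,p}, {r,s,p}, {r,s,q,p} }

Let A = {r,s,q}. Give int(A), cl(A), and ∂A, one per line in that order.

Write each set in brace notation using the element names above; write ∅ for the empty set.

U open, U⊆A: ∅, {s}. int(A) = ⋃ = {s}
X∖A={p}, int(X∖A)={p}, hence cl(A)={r,s,q}
∂A: remove int from cl → {r,q}

int(A) = {s}
cl(A)  = {r,s,q}
∂A     = {r,q}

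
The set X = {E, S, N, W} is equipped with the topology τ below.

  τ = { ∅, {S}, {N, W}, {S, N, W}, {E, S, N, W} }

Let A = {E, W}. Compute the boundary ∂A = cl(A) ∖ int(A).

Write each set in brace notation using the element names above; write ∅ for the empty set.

{E, N, W}

open subsets of A: ∅; so int(A) = ∅
closure: X∖int(X∖A) = X∖{S} = {E, N, W}
∂A = {E, N, W} minus ∅ = {E, N, W}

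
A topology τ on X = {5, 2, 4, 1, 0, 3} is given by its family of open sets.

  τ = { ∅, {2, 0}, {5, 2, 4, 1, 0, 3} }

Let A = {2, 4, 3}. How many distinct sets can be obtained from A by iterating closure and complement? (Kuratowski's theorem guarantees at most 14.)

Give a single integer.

cl via duality: int({5, 1, 0}) = ∅, so X∖∅ = {5, 2, 4, 1, 0, 3}
Write k for closure, c for complement:
  1. A     = {2, 4, 3}
  2. kA    = {5, 2, 4, 1, 0, 3}
  3. cA    = {5, 1, 0}
  4. ckA   = ∅
applying k or c yields no new set

4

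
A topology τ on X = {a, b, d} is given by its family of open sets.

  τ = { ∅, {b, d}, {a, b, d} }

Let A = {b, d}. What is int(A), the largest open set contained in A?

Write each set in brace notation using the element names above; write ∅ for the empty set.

opens ⊆ A: ∅, {b, d}; union → int = {b, d}

{b, d}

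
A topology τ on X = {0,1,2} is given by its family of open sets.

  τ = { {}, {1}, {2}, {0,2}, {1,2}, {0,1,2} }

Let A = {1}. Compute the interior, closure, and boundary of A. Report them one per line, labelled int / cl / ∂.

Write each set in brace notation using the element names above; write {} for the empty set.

int(A) = {1}
cl(A)  = {1}
∂A     = {}

open subsets of A: {}, {1}; so int(A) = {1}
closure: X∖int(X∖A) = X∖{0,2} = {1}
∂A = {1} minus {1} = {}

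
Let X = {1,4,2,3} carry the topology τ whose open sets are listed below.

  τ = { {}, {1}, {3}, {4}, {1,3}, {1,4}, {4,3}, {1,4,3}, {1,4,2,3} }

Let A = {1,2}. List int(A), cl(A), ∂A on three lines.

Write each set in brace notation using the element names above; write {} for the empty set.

int(A) = {1}
cl(A)  = {1,2}
∂A     = {2}

interior: largest open inside A is {1} (from {}, {1})
cl via duality: int({4,3}) = {4,3}, so X∖{4,3} = {1,2}
cl∖int = {2}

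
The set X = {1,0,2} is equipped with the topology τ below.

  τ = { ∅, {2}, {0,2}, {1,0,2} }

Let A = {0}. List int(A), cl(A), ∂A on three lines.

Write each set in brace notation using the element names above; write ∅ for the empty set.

opens ⊆ A: ∅; union → int = ∅
complement {1,2}; its interior {2}; cl(A) = X∖{2} = {1,0}
boundary = {1,0} ∖ ∅ = {1,0}

int(A) = ∅
cl(A)  = {1,0}
∂A     = {1,0}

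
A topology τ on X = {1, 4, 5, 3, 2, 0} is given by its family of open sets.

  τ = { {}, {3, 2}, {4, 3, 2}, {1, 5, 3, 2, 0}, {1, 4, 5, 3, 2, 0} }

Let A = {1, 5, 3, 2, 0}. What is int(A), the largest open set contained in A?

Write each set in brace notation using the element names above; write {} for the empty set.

{1, 5, 3, 2, 0}

interior: largest open inside A is {1, 5, 3, 2, 0} (from {}, {3, 2}, {1, 5, 3, 2, 0})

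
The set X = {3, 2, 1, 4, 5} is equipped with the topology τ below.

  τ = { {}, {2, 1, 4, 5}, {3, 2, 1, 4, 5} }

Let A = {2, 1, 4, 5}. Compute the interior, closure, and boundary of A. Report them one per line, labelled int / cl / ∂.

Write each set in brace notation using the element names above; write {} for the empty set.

opens ⊆ A: {}, {2, 1, 4, 5}; union → int = {2, 1, 4, 5}
complement {3}; its interior {}; cl(A) = X∖{} = {3, 2, 1, 4, 5}
boundary = {3, 2, 1, 4, 5} ∖ {2, 1, 4, 5} = {3}

int(A) = {2, 1, 4, 5}
cl(A)  = {3, 2, 1, 4, 5}
∂A     = {3}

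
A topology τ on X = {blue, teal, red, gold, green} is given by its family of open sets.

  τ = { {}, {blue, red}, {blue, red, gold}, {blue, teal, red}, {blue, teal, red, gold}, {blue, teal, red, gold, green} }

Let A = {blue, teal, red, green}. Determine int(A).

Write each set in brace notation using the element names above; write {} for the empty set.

open subsets of A: {}, {blue, red}, {blue, teal, red}; so int(A) = {blue, teal, red}

{blue, teal, red}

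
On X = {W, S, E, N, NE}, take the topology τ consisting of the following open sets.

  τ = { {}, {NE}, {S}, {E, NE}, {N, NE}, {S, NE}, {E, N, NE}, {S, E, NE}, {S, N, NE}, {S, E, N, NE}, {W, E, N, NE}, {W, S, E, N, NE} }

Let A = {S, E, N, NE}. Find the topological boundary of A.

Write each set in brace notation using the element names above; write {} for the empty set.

{W}

U open, U⊆A: {}, {S}, {NE}, {S, NE}, {N, NE}, {E, NE}, {S, N, NE}, {E, N, NE}, {S, E, NE}, {S, E, N, NE}. int(A) = ⋃ = {S, E, N, NE}
X∖A={W}, int(X∖A)={}, hence cl(A)={W, S, E, N, NE}
∂A: remove int from cl → {W}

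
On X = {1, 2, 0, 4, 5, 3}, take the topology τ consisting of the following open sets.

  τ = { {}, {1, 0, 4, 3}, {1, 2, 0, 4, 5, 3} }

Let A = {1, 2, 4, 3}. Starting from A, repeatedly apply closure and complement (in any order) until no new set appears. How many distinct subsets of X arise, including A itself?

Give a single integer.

closure: X∖int(X∖A) = X∖{} = {1, 2, 0, 4, 5, 3}
Let k=closure and c=complement:
  1. A     = {1, 2, 4, 3}
  2. kA    = {1, 2, 0, 4, 5, 3}
  3. cA    = {0, 5}
  4. ckA   = {}
— saturated at 4

4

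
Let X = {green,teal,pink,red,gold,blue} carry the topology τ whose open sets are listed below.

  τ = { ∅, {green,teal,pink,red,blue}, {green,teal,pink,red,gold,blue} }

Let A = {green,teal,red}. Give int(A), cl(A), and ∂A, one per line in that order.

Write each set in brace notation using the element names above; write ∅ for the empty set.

U open, U⊆A: ∅. int(A) = ⋃ = ∅
X∖A={pink,gold,blue}, int(X∖A)=∅, hence cl(A)={green,teal,pink,red,gold,blue}
∂A: remove int from cl → {green,teal,pink,red,gold,blue}

int(A) = ∅
cl(A)  = {green,teal,pink,red,gold,blue}
∂A     = {green,teal,pink,red,gold,blue}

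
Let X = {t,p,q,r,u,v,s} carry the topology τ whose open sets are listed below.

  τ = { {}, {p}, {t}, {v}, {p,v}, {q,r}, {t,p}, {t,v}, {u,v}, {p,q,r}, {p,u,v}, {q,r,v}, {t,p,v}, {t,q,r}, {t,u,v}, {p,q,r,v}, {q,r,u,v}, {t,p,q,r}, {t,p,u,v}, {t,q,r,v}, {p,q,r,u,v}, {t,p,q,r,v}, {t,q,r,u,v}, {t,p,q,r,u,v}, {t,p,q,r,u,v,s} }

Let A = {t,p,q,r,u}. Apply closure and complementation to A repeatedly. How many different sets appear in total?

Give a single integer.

cl via duality: int({v,s}) = {v}, so X∖{v} = {t,p,q,r,u,s}
Write k for closure, c for complement:
  1. A     = {t,p,q,r,u}
  2. kA    = {t,p,q,r,u,s}
  3. cA    = {v,s}
  4. ckA   = {v}
  5. kcA   = {u,v,s}
  6. ckcA  = {t,p,q,r}
  7. kckcA = {t,p,q,r,s}
  8. ckckcA = {u,v}
applying k or c yields no new set

8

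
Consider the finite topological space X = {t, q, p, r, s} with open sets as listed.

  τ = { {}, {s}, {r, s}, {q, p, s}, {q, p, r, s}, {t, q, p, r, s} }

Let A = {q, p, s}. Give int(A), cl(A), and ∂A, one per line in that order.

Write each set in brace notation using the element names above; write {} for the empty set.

opens ⊆ A: {}, {s}, {q, p, s}; union → int = {q, p, s}
complement {t, r}; its interior {}; cl(A) = X∖{} = {t, q, p, r, s}
boundary = {t, q, p, r, s} ∖ {q, p, s} = {t, r}

int(A) = {q, p, s}
cl(A)  = {t, q, p, r, s}
∂A     = {t, r}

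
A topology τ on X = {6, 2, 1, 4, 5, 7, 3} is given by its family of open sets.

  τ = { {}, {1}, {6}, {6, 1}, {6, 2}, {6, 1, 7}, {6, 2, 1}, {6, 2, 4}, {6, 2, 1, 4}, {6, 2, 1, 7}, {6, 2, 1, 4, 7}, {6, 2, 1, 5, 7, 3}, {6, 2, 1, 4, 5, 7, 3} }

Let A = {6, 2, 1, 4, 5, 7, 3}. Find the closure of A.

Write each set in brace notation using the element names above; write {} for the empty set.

X∖A={}, int(X∖A)={}, hence cl(A)={6, 2, 1, 4, 5, 7, 3}

{6, 2, 1, 4, 5, 7, 3}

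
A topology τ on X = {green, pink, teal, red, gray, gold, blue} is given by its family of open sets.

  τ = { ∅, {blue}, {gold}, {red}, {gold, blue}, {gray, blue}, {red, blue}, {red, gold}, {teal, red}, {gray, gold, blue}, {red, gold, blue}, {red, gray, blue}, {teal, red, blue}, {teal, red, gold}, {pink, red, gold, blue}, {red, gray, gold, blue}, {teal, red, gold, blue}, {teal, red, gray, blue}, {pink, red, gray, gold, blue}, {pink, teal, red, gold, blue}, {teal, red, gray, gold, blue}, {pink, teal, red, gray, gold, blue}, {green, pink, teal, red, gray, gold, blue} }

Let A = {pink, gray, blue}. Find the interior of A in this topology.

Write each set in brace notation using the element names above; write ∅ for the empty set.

opens ⊆ A: ∅, {blue}, {gray, blue}; union → int = {gray, blue}

{gray, blue}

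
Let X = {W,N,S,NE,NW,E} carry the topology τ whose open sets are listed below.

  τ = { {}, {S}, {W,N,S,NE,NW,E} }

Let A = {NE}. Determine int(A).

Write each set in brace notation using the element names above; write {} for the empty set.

{}

interior: largest open inside A is {} (from {})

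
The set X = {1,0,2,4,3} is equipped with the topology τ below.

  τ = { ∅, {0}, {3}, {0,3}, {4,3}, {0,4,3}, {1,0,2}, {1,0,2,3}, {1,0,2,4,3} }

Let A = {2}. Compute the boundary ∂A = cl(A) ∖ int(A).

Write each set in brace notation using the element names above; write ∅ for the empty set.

opens ⊆ A: ∅; union → int = ∅
complement {1,0,4,3}; its interior {0,4,3}; cl(A) = X∖{0,4,3} = {1,2}
boundary = {1,2} ∖ ∅ = {1,2}

{1,2}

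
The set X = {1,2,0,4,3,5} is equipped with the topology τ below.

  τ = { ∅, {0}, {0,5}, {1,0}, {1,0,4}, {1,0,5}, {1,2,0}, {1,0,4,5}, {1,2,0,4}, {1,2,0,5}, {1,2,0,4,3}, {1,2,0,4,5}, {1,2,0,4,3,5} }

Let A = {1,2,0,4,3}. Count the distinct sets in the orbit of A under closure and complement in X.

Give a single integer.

cl via duality: int({5}) = ∅, so X∖∅ = {1,2,0,4,3,5}
Write k for closure, c for complement:
  1. A     = {1,2,0,4,3}
  2. kA    = {1,2,0,4,3,5}
  3. cA    = {5}
  4. ckA   = ∅
applying k or c yields no new set

4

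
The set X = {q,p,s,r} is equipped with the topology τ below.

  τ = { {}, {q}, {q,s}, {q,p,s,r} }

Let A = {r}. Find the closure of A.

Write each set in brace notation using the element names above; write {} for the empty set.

{p,r}

closure: X∖int(X∖A) = X∖{q,s} = {p,r}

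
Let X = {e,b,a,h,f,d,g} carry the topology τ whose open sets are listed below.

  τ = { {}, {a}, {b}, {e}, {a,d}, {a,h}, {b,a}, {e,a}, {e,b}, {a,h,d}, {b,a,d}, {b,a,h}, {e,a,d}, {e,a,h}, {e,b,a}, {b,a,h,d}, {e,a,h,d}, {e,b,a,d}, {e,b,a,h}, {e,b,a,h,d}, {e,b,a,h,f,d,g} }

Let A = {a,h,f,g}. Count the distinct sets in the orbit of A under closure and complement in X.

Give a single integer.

8

cl via duality: int({e,b,d}) = {e,b}, so X∖{e,b} = {a,h,f,d,g}
Write k for closure, c for complement:
  1. A     = {a,h,f,g}
  2. kA    = {a,h,f,d,g}
  3. cA    = {e,b,d}
  4. ckA   = {e,b}
  5. kcA   = {e,b,f,d,g}
  6. kckA  = {e,b,f,g}
  7. ckcA  = {a,h}
  8. ckckA = {a,h,d}
applying k or c yields no new set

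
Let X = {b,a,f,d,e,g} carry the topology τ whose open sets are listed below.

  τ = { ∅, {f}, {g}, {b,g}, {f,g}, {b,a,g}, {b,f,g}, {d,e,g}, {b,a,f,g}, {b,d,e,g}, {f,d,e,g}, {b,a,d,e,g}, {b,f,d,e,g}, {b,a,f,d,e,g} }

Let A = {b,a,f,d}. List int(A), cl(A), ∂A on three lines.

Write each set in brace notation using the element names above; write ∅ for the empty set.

int(A) = {f}
cl(A)  = {b,a,f,d,e}
∂A     = {b,a,d,e}

interior: largest open inside A is {f} (from ∅, {f})
cl via duality: int({e,g}) = {g}, so X∖{g} = {b,a,f,d,e}
cl∖int = {b,a,d,e}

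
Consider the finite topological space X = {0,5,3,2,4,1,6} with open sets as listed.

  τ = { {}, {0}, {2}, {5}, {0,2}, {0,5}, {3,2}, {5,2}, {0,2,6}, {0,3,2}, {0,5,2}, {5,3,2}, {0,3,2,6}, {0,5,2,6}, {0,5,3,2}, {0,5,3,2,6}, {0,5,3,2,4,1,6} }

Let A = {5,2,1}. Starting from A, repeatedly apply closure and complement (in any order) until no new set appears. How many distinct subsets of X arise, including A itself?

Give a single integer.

X∖A={0,3,4,6}, int(X∖A)={0}, hence cl(A)={5,3,2,4,1,6}
Orbit (k=closure, c=complement):
  1. A     = {5,2,1}
  2. kA    = {5,3,2,4,1,6}
  3. cA    = {0,3,4,6}
  4. ckA   = {0}
  5. kcA   = {0,3,4,1,6}
  6. kckA  = {0,4,1,6}
  7. ckcA  = {5,2}
  8. ckckA = {5,3,2}
(closed under both — stop)

8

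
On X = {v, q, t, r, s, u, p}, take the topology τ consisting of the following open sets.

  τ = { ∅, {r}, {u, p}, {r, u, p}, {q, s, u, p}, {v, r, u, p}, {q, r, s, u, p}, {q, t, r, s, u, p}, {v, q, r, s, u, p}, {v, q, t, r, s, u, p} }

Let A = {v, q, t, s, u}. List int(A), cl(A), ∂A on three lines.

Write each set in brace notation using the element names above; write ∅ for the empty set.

int(A) = ∅
cl(A)  = {v, q, t, s, u, p}
∂A     = {v, q, t, s, u, p}

interior: largest open inside A is ∅ (from ∅)
cl via duality: int({r, p}) = {r}, so X∖{r} = {v, q, t, s, u, p}
cl∖int = {v, q, t, s, u, p}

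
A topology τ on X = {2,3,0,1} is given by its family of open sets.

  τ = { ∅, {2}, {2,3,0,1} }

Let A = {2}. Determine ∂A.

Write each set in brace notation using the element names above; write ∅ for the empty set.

{3,0,1}

opens ⊆ A: ∅, {2}; union → int = {2}
complement {3,0,1}; its interior ∅; cl(A) = X∖∅ = {2,3,0,1}
boundary = {2,3,0,1} ∖ {2} = {3,0,1}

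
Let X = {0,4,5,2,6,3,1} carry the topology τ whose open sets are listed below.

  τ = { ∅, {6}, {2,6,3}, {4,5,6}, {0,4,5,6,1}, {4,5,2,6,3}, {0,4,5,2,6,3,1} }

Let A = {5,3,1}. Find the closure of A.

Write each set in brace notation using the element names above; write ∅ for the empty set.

{0,4,5,2,3,1}

closure: X∖int(X∖A) = X∖{6} = {0,4,5,2,3,1}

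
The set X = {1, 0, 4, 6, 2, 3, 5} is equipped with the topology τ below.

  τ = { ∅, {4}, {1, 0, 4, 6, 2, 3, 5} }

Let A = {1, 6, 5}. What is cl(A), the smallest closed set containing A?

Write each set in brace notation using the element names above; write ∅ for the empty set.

cl via duality: int({0, 4, 2, 3}) = {4}, so X∖{4} = {1, 0, 6, 2, 3, 5}

{1, 0, 6, 2, 3, 5}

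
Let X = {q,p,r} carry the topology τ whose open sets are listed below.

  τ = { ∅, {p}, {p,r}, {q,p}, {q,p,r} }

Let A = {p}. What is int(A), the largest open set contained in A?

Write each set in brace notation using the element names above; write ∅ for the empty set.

{p}

interior: largest open inside A is {p} (from ∅, {p})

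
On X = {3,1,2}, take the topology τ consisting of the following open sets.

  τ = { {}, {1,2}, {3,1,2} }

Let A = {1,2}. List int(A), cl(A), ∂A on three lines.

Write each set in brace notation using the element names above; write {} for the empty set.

int(A) = {1,2}
cl(A)  = {3,1,2}
∂A     = {3}

interior: largest open inside A is {1,2} (from {}, {1,2})
cl via duality: int({3}) = {}, so X∖{} = {3,1,2}
cl∖int = {3}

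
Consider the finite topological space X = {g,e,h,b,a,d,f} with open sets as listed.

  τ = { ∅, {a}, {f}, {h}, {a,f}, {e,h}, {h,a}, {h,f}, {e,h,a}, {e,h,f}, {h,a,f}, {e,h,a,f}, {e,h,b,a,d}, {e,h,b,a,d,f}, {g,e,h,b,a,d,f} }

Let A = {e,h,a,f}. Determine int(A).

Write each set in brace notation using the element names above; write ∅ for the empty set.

interior: largest open inside A is {e,h,a,f} (from ∅, {f}, {h}, {a}, {a,f}, {h,a}, {e,h}, {h,f}, {e,h,a}, {h,a,f}, {e,h,f}, {e,h,a,f})

{e,h,a,f}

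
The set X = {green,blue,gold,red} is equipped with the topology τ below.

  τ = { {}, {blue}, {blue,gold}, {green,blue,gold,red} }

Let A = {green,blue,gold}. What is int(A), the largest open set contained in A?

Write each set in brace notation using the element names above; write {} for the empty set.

{blue,gold}

open subsets of A: {}, {blue}, {blue,gold}; so int(A) = {blue,gold}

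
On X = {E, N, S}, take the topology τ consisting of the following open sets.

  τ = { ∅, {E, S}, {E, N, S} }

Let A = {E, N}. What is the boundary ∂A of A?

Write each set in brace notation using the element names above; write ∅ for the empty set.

{E, N, S}

interior: largest open inside A is ∅ (from ∅)
cl via duality: int({S}) = ∅, so X∖∅ = {E, N, S}
cl∖int = {E, N, S}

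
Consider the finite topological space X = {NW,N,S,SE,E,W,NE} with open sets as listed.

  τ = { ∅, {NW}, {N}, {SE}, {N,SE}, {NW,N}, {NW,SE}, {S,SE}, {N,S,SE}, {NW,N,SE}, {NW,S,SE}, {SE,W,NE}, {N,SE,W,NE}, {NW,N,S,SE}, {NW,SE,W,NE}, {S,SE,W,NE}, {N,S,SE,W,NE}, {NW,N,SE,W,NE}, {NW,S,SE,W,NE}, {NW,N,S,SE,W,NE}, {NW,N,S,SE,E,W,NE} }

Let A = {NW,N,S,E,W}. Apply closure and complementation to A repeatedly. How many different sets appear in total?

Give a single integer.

8

cl via duality: int({SE,NE}) = {SE}, so X∖{SE} = {NW,N,S,E,W,NE}
Write k for closure, c for complement:
  1. A     = {NW,N,S,E,W}
  2. kA    = {NW,N,S,E,W,NE}
  3. cA    = {SE,NE}
  4. ckA   = {SE}
  5. kcA   = {S,SE,E,W,NE}
  6. ckcA  = {NW,N}
  7. kckcA = {NW,N,E}
  8. ckckcA = {S,SE,W,NE}
applying k or c yields no new set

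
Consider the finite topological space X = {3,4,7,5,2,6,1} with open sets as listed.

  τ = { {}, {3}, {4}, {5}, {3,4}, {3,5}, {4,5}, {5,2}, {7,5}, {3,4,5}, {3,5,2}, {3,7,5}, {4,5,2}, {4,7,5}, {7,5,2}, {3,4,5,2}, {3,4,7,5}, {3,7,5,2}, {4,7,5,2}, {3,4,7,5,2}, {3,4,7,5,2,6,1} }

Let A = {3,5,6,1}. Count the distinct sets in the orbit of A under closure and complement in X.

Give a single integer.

closure: X∖int(X∖A) = X∖{4} = {3,7,5,2,6,1}
Let k=closure and c=complement:
  1. A     = {3,5,6,1}
  2. kA    = {3,7,5,2,6,1}
  3. cA    = {4,7,2}
  4. ckA   = {4}
  5. kcA   = {4,7,2,6,1}
  6. kckA  = {4,6,1}
  7. ckcA  = {3,5}
  8. ckckA = {3,7,5,2}
— saturated at 8

8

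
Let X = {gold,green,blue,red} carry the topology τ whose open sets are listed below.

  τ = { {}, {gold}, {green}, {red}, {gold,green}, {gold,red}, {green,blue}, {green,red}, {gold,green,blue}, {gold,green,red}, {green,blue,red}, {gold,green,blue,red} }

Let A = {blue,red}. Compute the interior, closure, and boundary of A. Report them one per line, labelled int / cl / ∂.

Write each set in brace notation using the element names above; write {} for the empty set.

interior: largest open inside A is {red} (from {}, {red})
cl via duality: int({gold,green}) = {gold,green}, so X∖{gold,green} = {blue,red}
cl∖int = {blue}

int(A) = {red}
cl(A)  = {blue,red}
∂A     = {blue}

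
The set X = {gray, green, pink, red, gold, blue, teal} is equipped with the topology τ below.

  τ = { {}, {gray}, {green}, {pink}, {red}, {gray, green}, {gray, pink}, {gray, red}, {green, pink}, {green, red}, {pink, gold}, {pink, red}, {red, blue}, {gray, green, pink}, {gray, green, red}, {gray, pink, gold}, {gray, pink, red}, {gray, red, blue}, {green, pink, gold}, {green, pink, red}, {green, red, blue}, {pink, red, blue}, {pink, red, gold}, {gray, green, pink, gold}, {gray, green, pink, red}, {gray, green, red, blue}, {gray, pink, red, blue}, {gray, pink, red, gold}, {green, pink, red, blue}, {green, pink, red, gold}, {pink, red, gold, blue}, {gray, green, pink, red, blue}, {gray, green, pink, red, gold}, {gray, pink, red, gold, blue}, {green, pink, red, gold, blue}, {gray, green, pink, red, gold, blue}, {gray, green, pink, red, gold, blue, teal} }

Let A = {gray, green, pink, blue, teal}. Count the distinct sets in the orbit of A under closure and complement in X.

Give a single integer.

10

complement {red, gold}; its interior {red}; cl(A) = X∖{red} = {gray, green, pink, gold, blue, teal}
With k = closure, c = complement:
  1. A     = {gray, green, pink, blue, teal}
  2. kA    = {gray, green, pink, gold, blue, teal}
  3. cA    = {red, gold}
  4. ckA   = {red}
  5. kcA   = {red, gold, blue, teal}
  6. kckA  = {red, blue, teal}
  7. ckcA  = {gray, green, pink}
  8. ckckA = {gray, green, pink, gold}
  9. kckcA = {gray, green, pink, gold, teal}
  10. ckckcA = {red, blue}
k, c of each give nothing new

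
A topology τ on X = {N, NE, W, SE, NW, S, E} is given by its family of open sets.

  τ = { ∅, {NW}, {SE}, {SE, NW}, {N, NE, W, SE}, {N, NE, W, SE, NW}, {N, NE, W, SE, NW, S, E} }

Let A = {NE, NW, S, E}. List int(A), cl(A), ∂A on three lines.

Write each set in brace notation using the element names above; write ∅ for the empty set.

int(A) = {NW}
cl(A)  = {N, NE, W, NW, S, E}
∂A     = {N, NE, W, S, E}

interior: largest open inside A is {NW} (from ∅, {NW})
cl via duality: int({N, W, SE}) = {SE}, so X∖{SE} = {N, NE, W, NW, S, E}
cl∖int = {N, NE, W, S, E}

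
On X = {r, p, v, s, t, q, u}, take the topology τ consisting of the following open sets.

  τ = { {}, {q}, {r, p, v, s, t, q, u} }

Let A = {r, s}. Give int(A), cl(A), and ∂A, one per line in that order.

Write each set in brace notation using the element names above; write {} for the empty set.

U open, U⊆A: {}. int(A) = ⋃ = {}
X∖A={p, v, t, q, u}, int(X∖A)={q}, hence cl(A)={r, p, v, s, t, u}
∂A: remove int from cl → {r, p, v, s, t, u}

int(A) = {}
cl(A)  = {r, p, v, s, t, u}
∂A     = {r, p, v, s, t, u}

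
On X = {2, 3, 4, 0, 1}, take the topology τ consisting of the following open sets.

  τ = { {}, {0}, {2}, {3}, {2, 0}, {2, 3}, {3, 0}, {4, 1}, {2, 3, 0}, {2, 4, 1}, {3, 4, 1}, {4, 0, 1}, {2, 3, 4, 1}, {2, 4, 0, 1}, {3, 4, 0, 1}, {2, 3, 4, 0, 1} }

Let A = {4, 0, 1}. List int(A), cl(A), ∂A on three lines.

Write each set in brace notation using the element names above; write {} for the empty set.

U open, U⊆A: {}, {0}, {4, 1}, {4, 0, 1}. int(A) = ⋃ = {4, 0, 1}
X∖A={2, 3}, int(X∖A)={2, 3}, hence cl(A)={4, 0, 1}
∂A: remove int from cl → {}

int(A) = {4, 0, 1}
cl(A)  = {4, 0, 1}
∂A     = {}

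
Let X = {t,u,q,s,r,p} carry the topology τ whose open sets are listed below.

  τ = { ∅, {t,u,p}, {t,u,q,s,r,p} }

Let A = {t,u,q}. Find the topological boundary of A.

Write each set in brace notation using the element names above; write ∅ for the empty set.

{t,u,q,s,r,p}

opens ⊆ A: ∅; union → int = ∅
complement {s,r,p}; its interior ∅; cl(A) = X∖∅ = {t,u,q,s,r,p}
boundary = {t,u,q,s,r,p} ∖ ∅ = {t,u,q,s,r,p}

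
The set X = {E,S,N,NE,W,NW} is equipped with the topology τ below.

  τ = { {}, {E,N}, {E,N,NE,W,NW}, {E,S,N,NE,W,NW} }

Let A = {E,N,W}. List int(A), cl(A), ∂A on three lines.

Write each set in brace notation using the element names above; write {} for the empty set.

open subsets of A: {}, {E,N}; so int(A) = {E,N}
closure: X∖int(X∖A) = X∖{} = {E,S,N,NE,W,NW}
∂A = {E,S,N,NE,W,NW} minus {E,N} = {S,NE,W,NW}

int(A) = {E,N}
cl(A)  = {E,S,N,NE,W,NW}
∂A     = {S,NE,W,NW}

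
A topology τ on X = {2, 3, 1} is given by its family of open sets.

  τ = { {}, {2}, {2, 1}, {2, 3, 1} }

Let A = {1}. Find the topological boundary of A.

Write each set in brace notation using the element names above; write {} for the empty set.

interior: largest open inside A is {} (from {})
cl via duality: int({2, 3}) = {2}, so X∖{2} = {3, 1}
cl∖int = {3, 1}

{3, 1}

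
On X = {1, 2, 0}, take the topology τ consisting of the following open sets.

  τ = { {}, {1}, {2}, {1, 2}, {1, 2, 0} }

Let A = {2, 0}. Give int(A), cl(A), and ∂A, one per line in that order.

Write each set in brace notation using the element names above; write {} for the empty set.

int(A) = {2}
cl(A)  = {2, 0}
∂A     = {0}

U open, U⊆A: {}, {2}. int(A) = ⋃ = {2}
X∖A={1}, int(X∖A)={1}, hence cl(A)={2, 0}
∂A: remove int from cl → {0}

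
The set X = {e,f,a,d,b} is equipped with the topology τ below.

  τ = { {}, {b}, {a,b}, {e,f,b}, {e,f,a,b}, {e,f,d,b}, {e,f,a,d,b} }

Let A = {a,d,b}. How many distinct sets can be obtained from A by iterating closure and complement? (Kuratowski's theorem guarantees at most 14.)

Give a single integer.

6

closure: X∖int(X∖A) = X∖{} = {e,f,a,d,b}
Let k=closure and c=complement:
  1. A     = {a,d,b}
  2. kA    = {e,f,a,d,b}
  3. cA    = {e,f}
  4. ckA   = {}
  5. kcA   = {e,f,d}
  6. ckcA  = {a,b}
— saturated at 6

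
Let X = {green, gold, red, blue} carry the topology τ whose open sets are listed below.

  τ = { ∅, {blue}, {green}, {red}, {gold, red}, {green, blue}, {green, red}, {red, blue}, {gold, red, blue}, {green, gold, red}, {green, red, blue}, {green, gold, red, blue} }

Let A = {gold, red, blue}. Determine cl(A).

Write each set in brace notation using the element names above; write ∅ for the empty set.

{gold, red, blue}

cl via duality: int({green}) = {green}, so X∖{green} = {gold, red, blue}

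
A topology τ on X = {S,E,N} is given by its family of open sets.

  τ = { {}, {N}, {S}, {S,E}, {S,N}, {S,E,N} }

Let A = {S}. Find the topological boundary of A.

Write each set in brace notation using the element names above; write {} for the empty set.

{E}

open subsets of A: {}, {S}; so int(A) = {S}
closure: X∖int(X∖A) = X∖{N} = {S,E}
∂A = {S,E} minus {S} = {E}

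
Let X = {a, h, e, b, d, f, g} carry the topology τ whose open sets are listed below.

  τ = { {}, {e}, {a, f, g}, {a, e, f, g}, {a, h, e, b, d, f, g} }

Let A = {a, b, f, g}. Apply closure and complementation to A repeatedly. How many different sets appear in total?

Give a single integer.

cl via duality: int({h, e, d}) = {e}, so X∖{e} = {a, h, b, d, f, g}
Write k for closure, c for complement:
  1. A     = {a, b, f, g}
  2. kA    = {a, h, b, d, f, g}
  3. cA    = {h, e, d}
  4. ckA   = {e}
  5. kcA   = {h, e, b, d}
  6. ckcA  = {a, f, g}
applying k or c yields no new set

6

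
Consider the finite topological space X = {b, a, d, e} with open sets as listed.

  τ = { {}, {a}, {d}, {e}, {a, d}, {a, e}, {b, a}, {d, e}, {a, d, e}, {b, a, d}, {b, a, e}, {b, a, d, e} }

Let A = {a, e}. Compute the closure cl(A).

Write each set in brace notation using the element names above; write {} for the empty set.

X∖A={b, d}, int(X∖A)={d}, hence cl(A)={b, a, e}

{b, a, e}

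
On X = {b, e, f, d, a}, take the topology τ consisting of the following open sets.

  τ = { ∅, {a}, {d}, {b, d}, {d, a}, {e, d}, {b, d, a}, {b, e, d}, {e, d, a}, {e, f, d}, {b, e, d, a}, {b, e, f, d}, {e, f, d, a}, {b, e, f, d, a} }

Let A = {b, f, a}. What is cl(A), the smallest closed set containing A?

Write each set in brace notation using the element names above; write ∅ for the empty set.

X∖A={e, d}, int(X∖A)={e, d}, hence cl(A)={b, f, a}

{b, f, a}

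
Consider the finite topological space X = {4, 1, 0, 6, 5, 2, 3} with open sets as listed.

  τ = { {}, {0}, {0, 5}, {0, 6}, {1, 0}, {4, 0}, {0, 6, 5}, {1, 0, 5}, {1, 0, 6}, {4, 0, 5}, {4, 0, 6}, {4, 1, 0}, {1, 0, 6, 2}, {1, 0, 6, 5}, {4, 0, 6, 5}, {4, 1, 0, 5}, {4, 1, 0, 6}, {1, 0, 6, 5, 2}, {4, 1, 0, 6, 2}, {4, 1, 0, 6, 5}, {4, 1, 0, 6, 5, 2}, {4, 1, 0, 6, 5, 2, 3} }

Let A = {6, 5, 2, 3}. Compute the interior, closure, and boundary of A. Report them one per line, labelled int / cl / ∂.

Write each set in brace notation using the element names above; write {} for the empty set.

int(A) = {}
cl(A)  = {6, 5, 2, 3}
∂A     = {6, 5, 2, 3}

U open, U⊆A: {}. int(A) = ⋃ = {}
X∖A={4, 1, 0}, int(X∖A)={4, 1, 0}, hence cl(A)={6, 5, 2, 3}
∂A: remove int from cl → {6, 5, 2, 3}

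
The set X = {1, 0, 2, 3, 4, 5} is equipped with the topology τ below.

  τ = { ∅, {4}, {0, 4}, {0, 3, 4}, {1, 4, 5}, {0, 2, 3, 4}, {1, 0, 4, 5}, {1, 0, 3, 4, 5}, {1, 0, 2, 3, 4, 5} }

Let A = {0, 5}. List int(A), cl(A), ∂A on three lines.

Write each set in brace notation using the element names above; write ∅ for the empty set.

int(A) = ∅
cl(A)  = {1, 0, 2, 3, 5}
∂A     = {1, 0, 2, 3, 5}

opens ⊆ A: ∅; union → int = ∅
complement {1, 2, 3, 4}; its interior {4}; cl(A) = X∖{4} = {1, 0, 2, 3, 5}
boundary = {1, 0, 2, 3, 5} ∖ ∅ = {1, 0, 2, 3, 5}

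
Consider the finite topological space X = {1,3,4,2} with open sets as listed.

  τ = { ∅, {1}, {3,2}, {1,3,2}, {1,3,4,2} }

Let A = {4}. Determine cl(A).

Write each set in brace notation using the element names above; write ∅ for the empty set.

complement {1,3,2}; its interior {1,3,2}; cl(A) = X∖{1,3,2} = {4}

{4}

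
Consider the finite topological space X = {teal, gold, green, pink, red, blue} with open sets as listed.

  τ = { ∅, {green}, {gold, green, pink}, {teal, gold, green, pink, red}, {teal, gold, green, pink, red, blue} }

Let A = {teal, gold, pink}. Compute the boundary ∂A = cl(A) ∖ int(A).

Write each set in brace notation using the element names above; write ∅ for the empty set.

interior: largest open inside A is ∅ (from ∅)
cl via duality: int({green, red, blue}) = {green}, so X∖{green} = {teal, gold, pink, red, blue}
cl∖int = {teal, gold, pink, red, blue}

{teal, gold, pink, red, blue}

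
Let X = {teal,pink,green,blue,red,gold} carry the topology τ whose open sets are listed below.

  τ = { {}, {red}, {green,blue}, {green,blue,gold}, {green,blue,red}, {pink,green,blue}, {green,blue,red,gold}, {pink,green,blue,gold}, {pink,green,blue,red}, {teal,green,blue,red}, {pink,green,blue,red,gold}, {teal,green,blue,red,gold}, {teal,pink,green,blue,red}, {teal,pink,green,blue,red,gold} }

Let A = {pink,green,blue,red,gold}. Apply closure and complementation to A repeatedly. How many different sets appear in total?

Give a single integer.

4

X∖A={teal}, int(X∖A)={}, hence cl(A)={teal,pink,green,blue,red,gold}
Orbit (k=closure, c=complement):
  1. A     = {pink,green,blue,red,gold}
  2. kA    = {teal,pink,green,blue,red,gold}
  3. cA    = {teal}
  4. ckA   = {}
(closed under both — stop)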